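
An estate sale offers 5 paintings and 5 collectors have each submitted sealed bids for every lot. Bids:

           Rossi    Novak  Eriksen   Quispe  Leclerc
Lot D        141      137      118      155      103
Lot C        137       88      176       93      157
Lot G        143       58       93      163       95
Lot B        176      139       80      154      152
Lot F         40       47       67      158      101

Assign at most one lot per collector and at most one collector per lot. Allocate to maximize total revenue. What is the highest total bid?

Maximum total: $766

Optimal: Rossi→Lot G ($143), Novak→Lot D ($137), Eriksen→Lot C ($176), Quispe→Lot F ($158), Leclerc→Lot B ($152) — total 143+137+176+158+152 = $766.
Next-best assignment: Rossi→Lot B, Novak→Lot D, Eriksen→Lot C, Quispe→Lot G, Leclerc→Lot F = $753.
No other one-to-one assignment exceeds $766.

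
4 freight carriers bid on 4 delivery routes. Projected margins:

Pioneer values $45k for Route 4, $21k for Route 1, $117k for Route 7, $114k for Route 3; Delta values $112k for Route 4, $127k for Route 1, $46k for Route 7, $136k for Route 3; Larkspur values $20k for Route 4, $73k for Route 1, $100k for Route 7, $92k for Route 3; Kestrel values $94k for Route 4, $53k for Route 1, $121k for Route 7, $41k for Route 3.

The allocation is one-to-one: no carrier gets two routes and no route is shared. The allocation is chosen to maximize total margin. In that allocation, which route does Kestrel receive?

Optimal: Pioneer→Route 3 ($114k), Delta→Route 1 ($127k), Larkspur→Route 7 ($100k), Kestrel→Route 4 ($94k) — total 114+127+100+94 = $435k.
Row-greedy (each carrier in turn takes its best remaining route) gives $420k, worse by 15.
Next-best assignment: Pioneer→Route 7, Delta→Route 1, Larkspur→Route 3, Kestrel→Route 4 = $430k.
Swapping Delta↔Larkspur (Delta→Route 7 $46k, Larkspur→Route 1 $73k) loses 108.
Checked against all permutations: $435k is optimal.
Kestrel's own top route is Route 7 ($121k), but forcing Kestrel→Route 7 and reassigning the rest optimally gives only $420k — worse by 15.

Kestrel receives Route 4.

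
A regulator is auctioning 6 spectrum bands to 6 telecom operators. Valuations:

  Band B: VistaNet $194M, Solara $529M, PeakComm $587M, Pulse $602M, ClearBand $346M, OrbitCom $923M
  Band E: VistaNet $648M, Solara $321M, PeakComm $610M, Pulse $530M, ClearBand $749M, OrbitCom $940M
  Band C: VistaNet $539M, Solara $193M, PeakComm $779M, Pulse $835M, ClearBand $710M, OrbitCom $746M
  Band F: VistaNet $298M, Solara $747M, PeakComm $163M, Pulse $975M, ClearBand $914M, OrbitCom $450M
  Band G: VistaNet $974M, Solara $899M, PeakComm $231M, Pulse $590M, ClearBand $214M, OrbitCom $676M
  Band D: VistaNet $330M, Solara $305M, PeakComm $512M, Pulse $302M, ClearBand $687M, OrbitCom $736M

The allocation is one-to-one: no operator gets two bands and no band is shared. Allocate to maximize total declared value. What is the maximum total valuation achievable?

Max total: $4911M

Optimal: VistaNet→Band E ($648M), Solara→Band G ($899M), PeakComm→Band C ($779M), Pulse→Band F ($975M), ClearBand→Band D ($687M), OrbitCom→Band B ($923M) — total 648+899+779+975+687+923 = $4911M.
Row-greedy (each operator in turn takes its best remaining band) gives $4587M, worse by 324.
Next-best assignment: VistaNet→Band G, Solara→Band B, PeakComm→Band C, Pulse→Band F, ClearBand→Band D, OrbitCom→Band E = $4884M.
No other one-to-one assignment exceeds $4911M.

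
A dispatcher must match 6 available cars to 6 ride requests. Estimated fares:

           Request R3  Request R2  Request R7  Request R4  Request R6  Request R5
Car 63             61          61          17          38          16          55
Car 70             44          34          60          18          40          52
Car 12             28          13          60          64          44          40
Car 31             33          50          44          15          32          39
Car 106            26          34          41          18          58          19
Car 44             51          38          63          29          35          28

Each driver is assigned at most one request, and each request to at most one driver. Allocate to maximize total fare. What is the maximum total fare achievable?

This is a one-to-one assignment (maximum-weight bipartite matching).
Optimal: Car 63→Request R3 ($61), Car 70→Request R5 ($52), Car 12→Request R4 ($64), Car 31→Request R2 ($50), Car 106→Request R6 ($58), Car 44→Request R7 ($63) — total 61+52+64+50+58+63 = $348.
Row-greedy (each driver in turn takes its best remaining request) gives $321, worse by 27.
Next-best assignment: Car 63→Request R5, Car 70→Request R7, Car 12→Request R4, Car 31→Request R2, Car 106→Request R6, Car 44→Request R3 = $338.
Swapping Car 70↔Car 12 (Car 70→Request R4 $18, Car 12→Request R5 $40) loses 58.

Max total: $348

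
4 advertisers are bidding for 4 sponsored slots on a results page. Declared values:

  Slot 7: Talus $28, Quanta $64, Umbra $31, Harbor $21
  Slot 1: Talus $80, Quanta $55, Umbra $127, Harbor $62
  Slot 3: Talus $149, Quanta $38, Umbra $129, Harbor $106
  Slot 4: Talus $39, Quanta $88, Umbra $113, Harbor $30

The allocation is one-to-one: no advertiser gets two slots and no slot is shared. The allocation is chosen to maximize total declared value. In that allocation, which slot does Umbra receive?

Umbra receives Slot 4.

Optimal: Talus→Slot 3 ($149), Quanta→Slot 7 ($64), Umbra→Slot 4 ($113), Harbor→Slot 1 ($62) — total 149+64+113+62 = $388.
Column-greedy (each slot in turn goes to its best remaining advertiser) gives $370, worse by 18.
Next-best assignment: Talus→Slot 3, Quanta→Slot 4, Umbra→Slot 1, Harbor→Slot 7 = $385.
Umbra's own top slot is Slot 3 ($129), but forcing Umbra→Slot 3 and reassigning the rest optimally gives only $318 — worse by 70.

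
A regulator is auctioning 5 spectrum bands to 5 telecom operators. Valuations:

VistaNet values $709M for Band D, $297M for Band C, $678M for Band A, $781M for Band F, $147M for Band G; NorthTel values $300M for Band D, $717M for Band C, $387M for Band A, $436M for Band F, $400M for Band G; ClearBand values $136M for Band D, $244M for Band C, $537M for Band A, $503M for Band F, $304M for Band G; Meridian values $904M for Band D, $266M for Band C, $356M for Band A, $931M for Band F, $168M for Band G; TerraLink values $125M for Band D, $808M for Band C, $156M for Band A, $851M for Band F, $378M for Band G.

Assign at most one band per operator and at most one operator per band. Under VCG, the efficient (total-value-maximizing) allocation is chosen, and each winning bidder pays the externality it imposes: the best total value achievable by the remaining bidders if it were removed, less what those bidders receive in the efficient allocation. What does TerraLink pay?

Efficient allocation: VistaNet→Band A ($678M), NorthTel→Band C ($717M), ClearBand→Band G ($304M), Meridian→Band D ($904M), TerraLink→Band F ($851M); total welfare W = $3454M.
TerraLink receives Band F at value $851M, so the others get W − 851 = $2603M.
Without TerraLink: best allocation of the remaining 4 bidders over all 5 bands is VistaNet→Band F ($781M), NorthTel→Band C ($717M), ClearBand→Band A ($537M), Meridian→Band D ($904M), total $2939M.
VCG payment = (others' best without TerraLink) − (others' welfare with TerraLink) = 2939 − 2603 = $336M.

TerraLink pays $336M.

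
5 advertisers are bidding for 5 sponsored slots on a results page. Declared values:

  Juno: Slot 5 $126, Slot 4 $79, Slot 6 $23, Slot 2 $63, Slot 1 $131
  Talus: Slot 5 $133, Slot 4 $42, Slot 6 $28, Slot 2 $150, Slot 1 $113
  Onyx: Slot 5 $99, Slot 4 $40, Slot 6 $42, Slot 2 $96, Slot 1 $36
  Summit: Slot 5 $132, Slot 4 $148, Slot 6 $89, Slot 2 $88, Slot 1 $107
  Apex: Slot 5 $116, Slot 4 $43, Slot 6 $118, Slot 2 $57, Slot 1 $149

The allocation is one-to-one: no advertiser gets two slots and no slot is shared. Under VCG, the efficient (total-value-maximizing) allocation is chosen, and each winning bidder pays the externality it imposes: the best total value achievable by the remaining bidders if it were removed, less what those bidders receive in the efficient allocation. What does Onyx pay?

Efficient allocation: Juno→Slot 1 ($131), Talus→Slot 2 ($150), Onyx→Slot 5 ($99), Summit→Slot 4 ($148), Apex→Slot 6 ($118); total welfare W = $646.
Onyx receives Slot 5 at value $99, so the others get W − 99 = $547.
Without Onyx: best allocation of the remaining 4 bidders over all 5 slots is Juno→Slot 5 ($126), Talus→Slot 2 ($150), Summit→Slot 4 ($148), Apex→Slot 1 ($149), total $573.
VCG payment = (others' best without Onyx) − (others' welfare with Onyx) = 573 − 547 = $26.

Onyx pays $26.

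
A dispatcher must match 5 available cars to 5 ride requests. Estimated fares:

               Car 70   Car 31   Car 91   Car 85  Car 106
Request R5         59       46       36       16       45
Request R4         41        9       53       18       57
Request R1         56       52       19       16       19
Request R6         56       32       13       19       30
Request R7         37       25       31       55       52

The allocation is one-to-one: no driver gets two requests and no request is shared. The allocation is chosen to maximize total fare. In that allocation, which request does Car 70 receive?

Car 70 receives Request R6.

Optimal: Car 70→Request R6 ($56), Car 31→Request R1 ($52), Car 91→Request R4 ($53), Car 85→Request R7 ($55), Car 106→Request R5 ($45) — total 56+52+53+55+45 = $261.
Max-entry greedy (repeatedly take the single best remaining cell) gives $236, worse by 25.
Car 70's own top request is Request R5 ($59), but forcing Car 70→Request R5 and reassigning the rest optimally gives only $249 — worse by 12.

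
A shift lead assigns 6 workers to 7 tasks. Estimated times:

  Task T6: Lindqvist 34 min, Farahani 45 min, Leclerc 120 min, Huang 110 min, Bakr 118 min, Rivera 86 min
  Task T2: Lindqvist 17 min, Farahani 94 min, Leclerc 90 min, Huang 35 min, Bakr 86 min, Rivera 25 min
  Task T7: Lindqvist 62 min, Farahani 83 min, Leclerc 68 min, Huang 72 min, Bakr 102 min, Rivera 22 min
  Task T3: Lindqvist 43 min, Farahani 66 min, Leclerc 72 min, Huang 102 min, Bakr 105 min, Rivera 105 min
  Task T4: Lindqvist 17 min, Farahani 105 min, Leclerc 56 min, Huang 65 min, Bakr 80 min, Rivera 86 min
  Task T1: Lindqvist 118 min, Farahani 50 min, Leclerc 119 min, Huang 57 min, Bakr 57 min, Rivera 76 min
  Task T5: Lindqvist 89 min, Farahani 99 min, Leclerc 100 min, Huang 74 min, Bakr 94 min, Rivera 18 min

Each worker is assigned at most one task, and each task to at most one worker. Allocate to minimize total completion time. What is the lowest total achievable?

Minimum total: 240 min

Treat this as an assignment problem: match each worker to one task.
Optimal: Lindqvist→Task T4 (17 min), Farahani→Task T6 (45 min), Leclerc→Task T7 (68 min), Huang→Task T2 (35 min), Bakr→Task T1 (57 min), Rivera→Task T5 (18 min) — total 17+45+68+35+57+18 = 240 min.
Row-greedy (each worker in turn takes its cheapest remaining task) gives 291 min, worse by 51.
Next-best assignment: Lindqvist→Task T4, Farahani→Task T6, Leclerc→Task T3, Huang→Task T2, Bakr→Task T1, Rivera→Task T5 = 244 min.
Swapping Bakr↔Lindqvist (Bakr→Task T4 80 min, Lindqvist→Task T1 118 min) adds 124.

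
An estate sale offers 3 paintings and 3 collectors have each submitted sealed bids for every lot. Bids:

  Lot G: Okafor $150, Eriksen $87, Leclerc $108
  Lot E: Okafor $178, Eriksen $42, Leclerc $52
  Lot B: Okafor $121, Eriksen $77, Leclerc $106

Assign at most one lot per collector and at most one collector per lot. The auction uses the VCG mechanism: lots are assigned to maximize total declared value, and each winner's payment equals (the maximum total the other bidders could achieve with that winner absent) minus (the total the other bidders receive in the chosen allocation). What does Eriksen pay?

Eriksen pays $2.

Efficient allocation: Okafor→Lot E ($178), Eriksen→Lot G ($87), Leclerc→Lot B ($106); total welfare W = $371.
Eriksen receives Lot G at value $87, so the others get W − 87 = $284.
Without Eriksen: best allocation of the remaining 2 bidders over all 3 lots is Okafor→Lot E ($178), Leclerc→Lot G ($108), total $286.
VCG payment = (others' best without Eriksen) − (others' welfare with Eriksen) = 286 − 284 = $2.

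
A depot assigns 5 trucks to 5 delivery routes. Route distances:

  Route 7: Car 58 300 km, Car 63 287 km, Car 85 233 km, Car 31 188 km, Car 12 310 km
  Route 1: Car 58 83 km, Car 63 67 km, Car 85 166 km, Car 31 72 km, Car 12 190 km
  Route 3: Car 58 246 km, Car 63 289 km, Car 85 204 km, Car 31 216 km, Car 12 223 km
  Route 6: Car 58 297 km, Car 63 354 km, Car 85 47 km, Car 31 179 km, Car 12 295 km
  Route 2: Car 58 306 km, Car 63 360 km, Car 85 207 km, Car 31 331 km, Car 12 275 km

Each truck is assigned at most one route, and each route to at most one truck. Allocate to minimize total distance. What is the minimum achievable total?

Min total: 823 km

This is a one-to-one assignment (minimum-cost bipartite matching).
Optimal: Car 58→Route 3 (246 km), Car 63→Route 1 (67 km), Car 85→Route 6 (47 km), Car 31→Route 7 (188 km), Car 12→Route 2 (275 km) — total 246+67+47+188+275 = 823 km.
Row-greedy (each truck in turn takes its cheapest remaining route) gives 908 km, worse by 85.
Swapping Car 63↔Car 12 (Car 63→Route 2 360 km, Car 12→Route 1 190 km) adds 208.
Every other assignment is strictly worse.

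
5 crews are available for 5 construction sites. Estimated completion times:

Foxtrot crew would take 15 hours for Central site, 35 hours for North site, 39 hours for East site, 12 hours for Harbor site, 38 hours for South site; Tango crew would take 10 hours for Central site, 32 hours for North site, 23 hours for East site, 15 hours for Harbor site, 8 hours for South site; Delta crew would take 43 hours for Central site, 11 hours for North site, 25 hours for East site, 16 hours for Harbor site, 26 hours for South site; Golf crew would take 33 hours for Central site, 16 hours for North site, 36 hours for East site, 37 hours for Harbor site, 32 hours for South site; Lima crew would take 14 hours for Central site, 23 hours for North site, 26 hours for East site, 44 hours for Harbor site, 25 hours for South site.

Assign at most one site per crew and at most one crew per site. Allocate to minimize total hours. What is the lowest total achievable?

Optimal: Foxtrot crew→Harbor site (12 hours), Tango crew→South site (8 hours), Delta crew→East site (25 hours), Golf crew→North site (16 hours), Lima crew→Central site (14 hours) — total 12+8+25+16+14 = 75 hours.
Min-entry greedy (repeatedly take the single cheapest remaining cell) gives 81 hours, worse by 6.

Min total: 75 hours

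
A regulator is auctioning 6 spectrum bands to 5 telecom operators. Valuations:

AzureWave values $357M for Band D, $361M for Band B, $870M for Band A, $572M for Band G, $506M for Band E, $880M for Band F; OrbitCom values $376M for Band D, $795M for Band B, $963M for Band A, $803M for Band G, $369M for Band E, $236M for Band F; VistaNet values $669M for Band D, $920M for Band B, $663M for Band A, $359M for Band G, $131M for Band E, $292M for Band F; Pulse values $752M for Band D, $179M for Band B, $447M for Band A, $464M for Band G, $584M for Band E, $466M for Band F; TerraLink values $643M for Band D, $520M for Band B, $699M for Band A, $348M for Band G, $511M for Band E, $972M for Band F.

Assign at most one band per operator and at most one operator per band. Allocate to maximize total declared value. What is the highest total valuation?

Max total: $4317M

Treat this as an assignment problem: match each operator to one band.
Optimal: AzureWave→Band A ($870M), OrbitCom→Band G ($803M), VistaNet→Band B ($920M), Pulse→Band D ($752M), TerraLink→Band F ($972M) — total 870+803+920+752+972 = $4317M.
Column-greedy (each band in turn goes to its best remaining operator) gives $3718M, worse by 599.
Next-best assignment: AzureWave→Band G, OrbitCom→Band A, VistaNet→Band B, Pulse→Band D, TerraLink→Band F = $4179M.
Every other assignment is strictly worse.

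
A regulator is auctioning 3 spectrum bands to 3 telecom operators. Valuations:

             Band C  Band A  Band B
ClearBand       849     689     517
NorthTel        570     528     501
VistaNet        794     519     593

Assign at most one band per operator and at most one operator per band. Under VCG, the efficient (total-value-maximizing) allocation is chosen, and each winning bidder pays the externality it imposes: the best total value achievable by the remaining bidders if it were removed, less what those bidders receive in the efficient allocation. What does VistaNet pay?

Efficient allocation: ClearBand→Band A ($689M), NorthTel→Band B ($501M), VistaNet→Band C ($794M); total welfare W = $1984M.
VistaNet receives Band C at value $794M, so the others get W − 794 = $1190M.
Without VistaNet: best allocation of the remaining 2 bidders over all 3 bands is ClearBand→Band C ($849M), NorthTel→Band A ($528M), total $1377M.
VCG payment = (others' best without VistaNet) − (others' welfare with VistaNet) = 1377 − 1190 = $187M.

VistaNet pays $187M.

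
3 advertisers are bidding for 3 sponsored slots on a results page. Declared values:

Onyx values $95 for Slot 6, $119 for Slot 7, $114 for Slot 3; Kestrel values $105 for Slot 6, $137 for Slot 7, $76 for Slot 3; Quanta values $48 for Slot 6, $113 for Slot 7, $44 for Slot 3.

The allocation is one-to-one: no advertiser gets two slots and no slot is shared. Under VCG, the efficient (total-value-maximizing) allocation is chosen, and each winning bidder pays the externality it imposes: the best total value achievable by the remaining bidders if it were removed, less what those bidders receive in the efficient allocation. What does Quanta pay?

Efficient allocation: Onyx→Slot 3 ($114), Kestrel→Slot 6 ($105), Quanta→Slot 7 ($113); total welfare W = $332.
Quanta receives Slot 7 at value $113, so the others get W − 113 = $219.
Without Quanta: best allocation of the remaining 2 bidders over all 3 slots is Onyx→Slot 3 ($114), Kestrel→Slot 7 ($137), total $251.
VCG payment = (others' best without Quanta) − (others' welfare with Quanta) = 251 − 219 = $32.

Quanta pays $32.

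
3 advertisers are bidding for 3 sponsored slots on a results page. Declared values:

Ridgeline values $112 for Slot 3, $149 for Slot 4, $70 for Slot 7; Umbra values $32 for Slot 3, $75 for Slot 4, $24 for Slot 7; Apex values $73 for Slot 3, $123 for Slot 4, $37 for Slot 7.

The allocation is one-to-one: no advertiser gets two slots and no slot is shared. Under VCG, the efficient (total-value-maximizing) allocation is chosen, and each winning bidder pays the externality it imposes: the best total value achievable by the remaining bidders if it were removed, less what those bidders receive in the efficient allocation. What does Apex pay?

Apex pays $51.

Efficient allocation: Ridgeline→Slot 3 ($112), Umbra→Slot 7 ($24), Apex→Slot 4 ($123); total welfare W = $259.
Apex receives Slot 4 at value $123, so the others get W − 123 = $136.
Without Apex: best allocation of the remaining 2 bidders over all 3 slots is Ridgeline→Slot 3 ($112), Umbra→Slot 4 ($75), total $187.
VCG payment = (others' best without Apex) − (others' welfare with Apex) = 187 − 136 = $51.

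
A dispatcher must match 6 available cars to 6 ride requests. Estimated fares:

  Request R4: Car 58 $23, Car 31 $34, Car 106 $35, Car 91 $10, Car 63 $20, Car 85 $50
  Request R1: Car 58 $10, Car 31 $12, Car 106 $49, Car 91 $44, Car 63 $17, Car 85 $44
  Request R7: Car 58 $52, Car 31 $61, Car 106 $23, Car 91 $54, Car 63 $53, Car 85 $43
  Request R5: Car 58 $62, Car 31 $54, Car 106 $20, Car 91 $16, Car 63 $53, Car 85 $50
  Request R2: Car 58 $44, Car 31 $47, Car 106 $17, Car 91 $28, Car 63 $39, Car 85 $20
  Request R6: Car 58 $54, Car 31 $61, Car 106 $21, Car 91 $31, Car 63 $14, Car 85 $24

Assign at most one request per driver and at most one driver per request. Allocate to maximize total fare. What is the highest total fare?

Maximum total: $315

Optimal: Car 58→Request R5 ($62), Car 31→Request R6 ($61), Car 106→Request R1 ($49), Car 91→Request R7 ($54), Car 63→Request R2 ($39), Car 85→Request R4 ($50) — total 62+61+49+54+39+50 = $315.
Row-greedy (each driver in turn takes its best remaining request) gives $292, worse by 23.
Swapping Car 106↔Car 63 (Car 106→Request R2 $17, Car 63→Request R1 $17) loses 54.
Checked against all permutations: $315 is optimal.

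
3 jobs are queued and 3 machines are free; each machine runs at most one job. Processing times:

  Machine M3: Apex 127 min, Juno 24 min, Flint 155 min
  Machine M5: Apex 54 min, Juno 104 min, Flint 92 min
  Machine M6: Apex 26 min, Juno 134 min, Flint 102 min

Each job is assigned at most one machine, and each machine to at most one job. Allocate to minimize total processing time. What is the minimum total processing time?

This is the linear assignment problem.
Optimal: Apex→Machine M6 (26 min), Juno→Machine M3 (24 min), Flint→Machine M5 (92 min) — total 26+24+92 = 142 min.
Column-greedy (each machine in turn goes to its cheapest remaining job) gives 180 min, worse by 38.

Minimum total: 142 min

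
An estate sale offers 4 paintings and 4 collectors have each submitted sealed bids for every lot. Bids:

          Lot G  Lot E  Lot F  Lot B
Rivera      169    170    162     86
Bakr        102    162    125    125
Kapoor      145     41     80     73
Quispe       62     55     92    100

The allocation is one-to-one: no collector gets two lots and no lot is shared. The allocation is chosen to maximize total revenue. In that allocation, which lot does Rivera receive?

Rivera receives Lot F.

Optimal: Rivera→Lot F ($162), Bakr→Lot E ($162), Kapoor→Lot G ($145), Quispe→Lot B ($100) — total 162+162+145+100 = $569.
Column-greedy (each lot in turn goes to its best remaining collector) gives $496, worse by 73.
Next-best assignment: Rivera→Lot E, Bakr→Lot F, Kapoor→Lot G, Quispe→Lot B = $540.
Rivera's own top lot is Lot E ($170), but forcing Rivera→Lot E and reassigning the rest optimally gives only $540 — worse by 29.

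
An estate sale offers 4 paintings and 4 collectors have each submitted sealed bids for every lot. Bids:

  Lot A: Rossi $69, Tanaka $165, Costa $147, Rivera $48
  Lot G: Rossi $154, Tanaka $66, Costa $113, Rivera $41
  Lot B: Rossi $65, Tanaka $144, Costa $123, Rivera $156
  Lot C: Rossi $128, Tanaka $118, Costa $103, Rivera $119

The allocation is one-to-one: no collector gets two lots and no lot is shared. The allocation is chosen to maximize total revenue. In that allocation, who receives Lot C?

Costa receives Lot C.

Treat this as an assignment problem: match each collector to one lot.
Optimal: Rossi→Lot G ($154), Tanaka→Lot A ($165), Costa→Lot C ($103), Rivera→Lot B ($156) — total 154+165+103+156 = $578.
Row-greedy (each collector in turn takes its best remaining lot) gives $561, worse by 17.
Costa's own top lot is Lot A ($147), but forcing Costa→Lot A and reassigning the rest optimally gives only $575 — worse by 3.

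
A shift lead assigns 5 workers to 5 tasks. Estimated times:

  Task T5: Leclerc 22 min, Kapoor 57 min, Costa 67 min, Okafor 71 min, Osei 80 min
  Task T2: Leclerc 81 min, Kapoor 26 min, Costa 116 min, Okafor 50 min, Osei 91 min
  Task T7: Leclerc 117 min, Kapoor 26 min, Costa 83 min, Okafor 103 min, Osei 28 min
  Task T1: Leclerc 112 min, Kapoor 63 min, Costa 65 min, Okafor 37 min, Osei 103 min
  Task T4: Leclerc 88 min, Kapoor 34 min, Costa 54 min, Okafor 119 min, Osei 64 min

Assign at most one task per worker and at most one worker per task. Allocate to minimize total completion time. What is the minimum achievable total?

Min total: 167 min

Treat this as an assignment problem: match each worker to one task.
Optimal: Leclerc→Task T5 (22 min), Kapoor→Task T2 (26 min), Costa→Task T4 (54 min), Okafor→Task T1 (37 min), Osei→Task T7 (28 min) — total 22+26+54+37+28 = 167 min.
Swapping Costa↔Kapoor (Costa→Task T2 116 min, Kapoor→Task T4 34 min) adds 70.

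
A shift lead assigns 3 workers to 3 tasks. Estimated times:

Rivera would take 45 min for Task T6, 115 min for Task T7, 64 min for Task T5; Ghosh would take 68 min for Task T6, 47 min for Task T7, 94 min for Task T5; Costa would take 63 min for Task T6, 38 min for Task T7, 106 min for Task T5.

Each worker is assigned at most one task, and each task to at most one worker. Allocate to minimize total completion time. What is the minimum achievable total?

Optimal: Rivera→Task T5 (64 min), Ghosh→Task T6 (68 min), Costa→Task T7 (38 min) — total 64+68+38 = 170 min.
Row-greedy (each worker in turn takes its cheapest remaining task) gives 198 min, worse by 28.
Next-best assignment: Rivera→Task T5, Ghosh→Task T7, Costa→Task T6 = 174 min.
Swapping Ghosh↔Costa (Ghosh→Task T7 47 min, Costa→Task T6 63 min) adds 4.
Every other assignment is strictly worse.

Minimum total: 170 min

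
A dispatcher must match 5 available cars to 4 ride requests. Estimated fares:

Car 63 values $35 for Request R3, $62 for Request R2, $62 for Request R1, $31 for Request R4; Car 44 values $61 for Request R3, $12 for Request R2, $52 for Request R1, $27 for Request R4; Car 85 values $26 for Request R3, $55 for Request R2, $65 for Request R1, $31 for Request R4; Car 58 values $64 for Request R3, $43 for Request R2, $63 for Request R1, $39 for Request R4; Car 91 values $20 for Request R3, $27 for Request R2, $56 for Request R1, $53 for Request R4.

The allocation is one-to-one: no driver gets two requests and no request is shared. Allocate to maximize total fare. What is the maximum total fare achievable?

Max total: $244

This is a one-to-one assignment (maximum-weight bipartite matching).
Optimal: Car 58→Request R3 ($64), Car 63→Request R2 ($62), Car 85→Request R1 ($65), Car 91→Request R4 ($53) — total 64+62+65+53 = $244.
Swapping Car 85↔Car 91 (Car 85→Request R4 $31, Car 91→Request R1 $56) loses 31.
No other one-to-one assignment exceeds $244.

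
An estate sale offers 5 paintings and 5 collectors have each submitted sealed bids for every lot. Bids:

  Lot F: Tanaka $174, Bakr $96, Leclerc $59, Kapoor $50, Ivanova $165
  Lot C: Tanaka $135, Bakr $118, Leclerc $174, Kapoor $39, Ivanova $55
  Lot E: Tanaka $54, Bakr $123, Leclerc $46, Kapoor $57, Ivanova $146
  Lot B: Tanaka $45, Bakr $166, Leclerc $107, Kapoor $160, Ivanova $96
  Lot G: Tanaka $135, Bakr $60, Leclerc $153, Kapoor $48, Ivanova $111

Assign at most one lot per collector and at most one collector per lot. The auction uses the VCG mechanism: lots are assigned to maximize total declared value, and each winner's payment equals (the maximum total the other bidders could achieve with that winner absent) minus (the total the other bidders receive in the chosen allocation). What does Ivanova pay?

Ivanova pays $39.

Efficient allocation: Tanaka→Lot G ($135), Bakr→Lot E ($123), Leclerc→Lot C ($174), Kapoor→Lot B ($160), Ivanova→Lot F ($165); total welfare W = $757.
Ivanova receives Lot F at value $165, so the others get W − 165 = $592.
Without Ivanova: best allocation of the remaining 4 bidders over all 5 lots is Tanaka→Lot F ($174), Bakr→Lot E ($123), Leclerc→Lot C ($174), Kapoor→Lot B ($160), total $631.
VCG payment = (others' best without Ivanova) − (others' welfare with Ivanova) = 631 − 592 = $39.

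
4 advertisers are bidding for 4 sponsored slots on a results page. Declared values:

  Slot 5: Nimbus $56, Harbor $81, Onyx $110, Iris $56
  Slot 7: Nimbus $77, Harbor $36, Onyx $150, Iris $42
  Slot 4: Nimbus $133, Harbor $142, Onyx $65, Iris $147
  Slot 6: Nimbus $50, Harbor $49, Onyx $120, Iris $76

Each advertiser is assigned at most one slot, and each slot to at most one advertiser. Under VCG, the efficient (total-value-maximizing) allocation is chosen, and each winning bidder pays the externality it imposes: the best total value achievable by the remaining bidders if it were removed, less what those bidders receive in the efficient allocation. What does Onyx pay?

Onyx pays $15.

Efficient allocation: Nimbus→Slot 4 ($133), Harbor→Slot 5 ($81), Onyx→Slot 7 ($150), Iris→Slot 6 ($76); total welfare W = $440.
Onyx receives Slot 7 at value $150, so the others get W − 150 = $290.
Without Onyx: best allocation of the remaining 3 bidders over all 4 slots is Nimbus→Slot 7 ($77), Harbor→Slot 5 ($81), Iris→Slot 4 ($147), total $305.
VCG payment = (others' best without Onyx) − (others' welfare with Onyx) = 305 − 290 = $15.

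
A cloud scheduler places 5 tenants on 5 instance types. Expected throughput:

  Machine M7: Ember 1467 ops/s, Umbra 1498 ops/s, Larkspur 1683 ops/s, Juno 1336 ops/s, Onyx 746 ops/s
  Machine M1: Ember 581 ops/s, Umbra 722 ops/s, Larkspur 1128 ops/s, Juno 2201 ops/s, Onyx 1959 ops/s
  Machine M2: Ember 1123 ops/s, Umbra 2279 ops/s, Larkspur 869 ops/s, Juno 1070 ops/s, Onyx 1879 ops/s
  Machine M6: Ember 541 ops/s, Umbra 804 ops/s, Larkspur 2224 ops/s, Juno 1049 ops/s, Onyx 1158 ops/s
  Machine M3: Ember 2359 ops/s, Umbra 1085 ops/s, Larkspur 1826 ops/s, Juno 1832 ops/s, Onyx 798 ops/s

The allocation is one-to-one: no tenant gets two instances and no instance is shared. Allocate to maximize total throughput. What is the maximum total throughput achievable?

This is a one-to-one assignment (maximum-weight bipartite matching).
Optimal: Ember→Machine M3 (2359 ops/s), Umbra→Machine M7 (1498 ops/s), Larkspur→Machine M6 (2224 ops/s), Juno→Machine M1 (2201 ops/s), Onyx→Machine M2 (1879 ops/s) — total 2359+1498+2224+2201+1879 = 10161 ops/s.
Column-greedy (each instance in turn goes to its best remaining tenant) gives 9680 ops/s, worse by 481.
Checked against all permutations: 10161 ops/s is optimal.

Max total: 10161 ops/s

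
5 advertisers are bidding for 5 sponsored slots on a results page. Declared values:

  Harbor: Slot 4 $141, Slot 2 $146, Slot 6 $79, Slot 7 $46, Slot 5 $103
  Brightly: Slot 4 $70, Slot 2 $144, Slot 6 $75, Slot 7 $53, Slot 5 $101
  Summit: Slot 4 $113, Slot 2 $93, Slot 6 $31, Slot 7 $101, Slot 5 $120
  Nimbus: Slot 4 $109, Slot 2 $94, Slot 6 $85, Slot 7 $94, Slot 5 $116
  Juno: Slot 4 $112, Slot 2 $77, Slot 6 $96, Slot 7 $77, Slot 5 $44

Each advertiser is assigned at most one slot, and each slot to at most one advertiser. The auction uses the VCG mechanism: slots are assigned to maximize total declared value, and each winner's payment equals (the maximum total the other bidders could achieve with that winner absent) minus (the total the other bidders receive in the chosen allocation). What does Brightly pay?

Efficient allocation: Harbor→Slot 4 ($141), Brightly→Slot 2 ($144), Summit→Slot 7 ($101), Nimbus→Slot 5 ($116), Juno→Slot 6 ($96); total welfare W = $598.
Brightly receives Slot 2 at value $144, so the others get W − 144 = $454.
Without Brightly: best allocation of the remaining 4 bidders over all 5 slots is Harbor→Slot 2 ($146), Summit→Slot 7 ($101), Nimbus→Slot 5 ($116), Juno→Slot 4 ($112), total $475.
VCG payment = (others' best without Brightly) − (others' welfare with Brightly) = 475 − 454 = $21.

Brightly pays $21.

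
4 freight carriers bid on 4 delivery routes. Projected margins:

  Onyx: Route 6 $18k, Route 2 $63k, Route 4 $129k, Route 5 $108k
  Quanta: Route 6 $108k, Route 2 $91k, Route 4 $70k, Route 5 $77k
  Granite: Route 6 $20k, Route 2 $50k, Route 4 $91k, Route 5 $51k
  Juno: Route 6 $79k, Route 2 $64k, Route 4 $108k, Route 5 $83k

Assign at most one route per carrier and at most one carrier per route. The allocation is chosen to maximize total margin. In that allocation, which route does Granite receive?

Granite receives Route 2.

This is the linear assignment problem.
Optimal: Onyx→Route 5 ($108k), Quanta→Route 6 ($108k), Granite→Route 2 ($50k), Juno→Route 4 ($108k) — total 108+108+50+108 = $374k.
Row-greedy (each carrier in turn takes its best remaining route) gives $352k, worse by 22.
Next-best assignment: Onyx→Route 5, Quanta→Route 6, Granite→Route 4, Juno→Route 2 = $371k.
Swapping Quanta↔Onyx (Quanta→Route 5 $77k, Onyx→Route 6 $18k) loses 121.
Every other assignment is strictly worse.
Granite's own top route is Route 4 ($91k), but forcing Granite→Route 4 and reassigning the rest optimally gives only $371k — worse by 3.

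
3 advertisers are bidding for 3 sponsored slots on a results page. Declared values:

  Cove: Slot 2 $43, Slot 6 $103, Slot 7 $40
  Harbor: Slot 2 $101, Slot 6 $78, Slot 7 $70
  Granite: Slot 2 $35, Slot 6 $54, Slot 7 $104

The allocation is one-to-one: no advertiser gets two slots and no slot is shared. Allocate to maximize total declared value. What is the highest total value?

Maximum total: $308

Optimal: Cove→Slot 6 ($103), Harbor→Slot 2 ($101), Granite→Slot 7 ($104) — total 103+101+104 = $308.
Next-best assignment: Cove→Slot 2, Harbor→Slot 6, Granite→Slot 7 = $225.
Swapping Harbor↔Cove (Harbor→Slot 6 $78, Cove→Slot 2 $43) loses 83.
Checked against all permutations: $308 is optimal.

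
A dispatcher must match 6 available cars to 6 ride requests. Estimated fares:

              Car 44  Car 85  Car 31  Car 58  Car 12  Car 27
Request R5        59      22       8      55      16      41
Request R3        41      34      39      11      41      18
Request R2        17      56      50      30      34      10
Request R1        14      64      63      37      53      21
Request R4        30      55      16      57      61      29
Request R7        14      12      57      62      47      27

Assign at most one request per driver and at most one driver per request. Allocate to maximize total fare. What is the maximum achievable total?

Max total: $324

Optimal: Car 44→Request R3 ($41), Car 85→Request R2 ($56), Car 31→Request R1 ($63), Car 58→Request R7 ($62), Car 12→Request R4 ($61), Car 27→Request R5 ($41) — total 41+56+63+62+61+41 = $324.
Max-entry greedy (repeatedly take the single best remaining cell) gives $314, worse by 10.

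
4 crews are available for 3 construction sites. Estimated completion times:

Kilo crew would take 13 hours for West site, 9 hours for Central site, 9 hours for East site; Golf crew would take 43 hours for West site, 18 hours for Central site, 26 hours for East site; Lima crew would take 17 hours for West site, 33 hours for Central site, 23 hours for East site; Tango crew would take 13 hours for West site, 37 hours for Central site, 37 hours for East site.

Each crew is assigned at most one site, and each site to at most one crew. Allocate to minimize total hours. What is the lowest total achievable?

This is a one-to-one assignment (minimum-cost bipartite matching).
Optimal: Tango crew→West site (13 hours), Golf crew→Central site (18 hours), Kilo crew→East site (9 hours) — total 13+18+9 = 40 hours.
Row-greedy (each crew in turn takes its cheapest remaining site) gives 52 hours, worse by 12.
Next-best assignment: Lima crew→West site, Golf crew→Central site, Kilo crew→East site = 44 hours.
No other one-to-one assignment undercuts 40 hours.

Min total: 40 hours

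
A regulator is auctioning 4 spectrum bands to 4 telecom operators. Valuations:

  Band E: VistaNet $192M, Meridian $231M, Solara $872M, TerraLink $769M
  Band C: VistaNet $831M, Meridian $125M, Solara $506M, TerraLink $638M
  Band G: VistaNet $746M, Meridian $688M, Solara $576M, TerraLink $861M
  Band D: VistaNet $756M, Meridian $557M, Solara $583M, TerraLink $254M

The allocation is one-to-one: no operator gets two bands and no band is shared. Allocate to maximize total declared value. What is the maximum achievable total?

This is a one-to-one assignment (maximum-weight bipartite matching).
Optimal: VistaNet→Band C ($831M), Meridian→Band D ($557M), Solara→Band E ($872M), TerraLink→Band G ($861M) — total 831+557+872+861 = $3121M.
Row-greedy (each operator in turn takes its best remaining band) gives $2645M, worse by 476.
Next-best assignment: VistaNet→Band D, Meridian→Band G, Solara→Band E, TerraLink→Band C = $2954M.
No other one-to-one assignment exceeds $3121M.

Maximum total: $3121M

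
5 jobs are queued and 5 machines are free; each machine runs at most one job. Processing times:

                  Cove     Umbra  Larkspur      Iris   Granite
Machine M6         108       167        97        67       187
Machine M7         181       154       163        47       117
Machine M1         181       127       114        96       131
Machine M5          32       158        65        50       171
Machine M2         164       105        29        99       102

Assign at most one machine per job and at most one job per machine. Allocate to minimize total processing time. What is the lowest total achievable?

Minimum total: 372 min

This is a one-to-one assignment (minimum-cost bipartite matching).
Optimal: Cove→Machine M5 (32 min), Umbra→Machine M1 (127 min), Larkspur→Machine M2 (29 min), Iris→Machine M6 (67 min), Granite→Machine M7 (117 min) — total 32+127+29+67+117 = 372 min.
Column-greedy (each machine in turn goes to its cheapest remaining job) gives 435 min, worse by 63.
Swapping Granite↔Larkspur (Granite→Machine M2 102 min, Larkspur→Machine M7 163 min) adds 119.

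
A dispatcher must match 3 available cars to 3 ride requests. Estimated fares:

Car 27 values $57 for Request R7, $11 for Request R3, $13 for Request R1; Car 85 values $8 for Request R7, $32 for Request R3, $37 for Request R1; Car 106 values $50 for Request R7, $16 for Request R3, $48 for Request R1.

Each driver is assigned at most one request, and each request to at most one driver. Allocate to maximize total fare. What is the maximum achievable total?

Maximum total: $137

Optimal: Car 27→Request R7 ($57), Car 85→Request R3 ($32), Car 106→Request R1 ($48) — total 57+32+48 = $137.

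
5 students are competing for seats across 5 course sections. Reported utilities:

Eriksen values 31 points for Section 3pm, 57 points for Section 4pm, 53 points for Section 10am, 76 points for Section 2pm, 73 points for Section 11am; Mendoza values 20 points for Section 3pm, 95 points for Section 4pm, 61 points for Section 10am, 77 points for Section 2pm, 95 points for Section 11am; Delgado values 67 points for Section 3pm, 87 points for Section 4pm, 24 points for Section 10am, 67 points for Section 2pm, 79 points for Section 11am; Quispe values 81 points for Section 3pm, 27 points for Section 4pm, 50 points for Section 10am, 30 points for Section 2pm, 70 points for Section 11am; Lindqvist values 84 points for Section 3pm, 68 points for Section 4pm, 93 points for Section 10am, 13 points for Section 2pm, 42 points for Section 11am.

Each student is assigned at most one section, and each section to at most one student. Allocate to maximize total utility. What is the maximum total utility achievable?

Treat this as an assignment problem: match each student to one section.
Optimal: Eriksen→Section 2pm (76 points), Mendoza→Section 11am (95 points), Delgado→Section 4pm (87 points), Quispe→Section 3pm (81 points), Lindqvist→Section 10am (93 points) — total 76+95+87+81+93 = 432 points.
Swapping Delgado↔Lindqvist (Delgado→Section 10am 24 points, Lindqvist→Section 4pm 68 points) loses 88.

Max total: 432 points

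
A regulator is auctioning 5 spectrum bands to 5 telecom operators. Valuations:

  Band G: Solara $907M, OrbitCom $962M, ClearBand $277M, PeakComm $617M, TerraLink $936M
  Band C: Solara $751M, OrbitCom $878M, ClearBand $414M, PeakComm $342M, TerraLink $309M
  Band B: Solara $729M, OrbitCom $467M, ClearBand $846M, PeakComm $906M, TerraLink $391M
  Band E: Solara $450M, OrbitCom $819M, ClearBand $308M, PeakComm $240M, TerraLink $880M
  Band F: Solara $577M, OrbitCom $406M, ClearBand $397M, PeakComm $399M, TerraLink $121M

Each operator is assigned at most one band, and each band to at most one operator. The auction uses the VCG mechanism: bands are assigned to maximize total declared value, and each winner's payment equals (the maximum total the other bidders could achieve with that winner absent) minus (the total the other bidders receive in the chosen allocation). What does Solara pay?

Efficient allocation: Solara→Band G ($907M), OrbitCom→Band C ($878M), ClearBand→Band F ($397M), PeakComm→Band B ($906M), TerraLink→Band E ($880M); total welfare W = $3968M.
Solara receives Band G at value $907M, so the others get W − 907 = $3061M.
Without Solara: best allocation of the remaining 4 bidders over all 5 bands is OrbitCom→Band C ($878M), ClearBand→Band B ($846M), PeakComm→Band G ($617M), TerraLink→Band E ($880M), total $3221M.
VCG payment = (others' best without Solara) − (others' welfare with Solara) = 3221 − 3061 = $160M.

Solara pays $160M.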